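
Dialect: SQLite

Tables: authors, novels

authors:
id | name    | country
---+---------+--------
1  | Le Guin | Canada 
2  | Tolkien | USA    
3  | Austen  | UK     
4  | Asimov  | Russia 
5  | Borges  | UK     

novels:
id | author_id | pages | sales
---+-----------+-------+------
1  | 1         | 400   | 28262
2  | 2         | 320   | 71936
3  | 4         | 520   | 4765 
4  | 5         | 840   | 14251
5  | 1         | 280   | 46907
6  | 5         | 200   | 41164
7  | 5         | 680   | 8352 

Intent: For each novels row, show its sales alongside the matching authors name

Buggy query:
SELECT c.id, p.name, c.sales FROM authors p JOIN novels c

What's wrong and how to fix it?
Bug: Missing join condition: each novels row is matched to all authors rows instead of just its own

Fix: Add ON c.author_id = p.id to the JOIN

Corrected query:
SELECT c.id, p.name, c.sales FROM authors p JOIN novels c ON c.author_id = p.id

Result:
id | name    | sales
---+---------+------
1  | Le Guin | 28262
2  | Tolkien | 71936
3  | Asimov  | 4765 
4  | Borges  | 14251
5  | Le Guin | 46907
6  | Borges  | 41164
7  | Borges  | 8352 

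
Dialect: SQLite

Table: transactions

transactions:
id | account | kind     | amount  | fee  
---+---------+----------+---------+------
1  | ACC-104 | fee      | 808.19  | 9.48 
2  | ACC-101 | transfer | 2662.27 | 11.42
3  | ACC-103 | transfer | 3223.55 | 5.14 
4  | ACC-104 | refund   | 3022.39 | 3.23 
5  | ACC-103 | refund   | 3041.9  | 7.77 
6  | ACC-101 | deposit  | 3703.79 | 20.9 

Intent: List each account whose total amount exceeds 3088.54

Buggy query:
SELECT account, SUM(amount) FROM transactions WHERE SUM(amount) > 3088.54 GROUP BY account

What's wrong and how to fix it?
Bug: WHERE runs before GROUP BY, so aggregates aren't available there

Fix: Use HAVING (which filters groups after aggregation) instead of WHERE

Corrected query:
SELECT account, SUM(amount) FROM transactions GROUP BY account HAVING SUM(amount) > 3088.54

Result:
account | SUM(amount)
--------+------------
ACC-101 | 6366.06    
ACC-103 | 6265.45    
ACC-104 | 3830.58    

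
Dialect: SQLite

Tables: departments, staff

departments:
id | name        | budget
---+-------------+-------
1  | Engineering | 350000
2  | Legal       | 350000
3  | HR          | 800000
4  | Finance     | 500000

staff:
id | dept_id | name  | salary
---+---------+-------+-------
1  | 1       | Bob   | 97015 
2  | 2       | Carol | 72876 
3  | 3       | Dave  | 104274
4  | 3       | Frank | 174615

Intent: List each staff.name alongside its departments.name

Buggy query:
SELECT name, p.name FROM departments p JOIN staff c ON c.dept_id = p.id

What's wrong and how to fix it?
Bug: 'name' exists in both joined tables, so the database can't tell which one is meant

Fix: Prefix ambiguous columns with the table alias

Corrected query:
SELECT c.name, p.name FROM departments p JOIN staff c ON c.dept_id = p.id

Result:
name  | name       
------+------------
Bob   | Engineering
Carol | Legal      
Dave  | HR         
Frank | HR         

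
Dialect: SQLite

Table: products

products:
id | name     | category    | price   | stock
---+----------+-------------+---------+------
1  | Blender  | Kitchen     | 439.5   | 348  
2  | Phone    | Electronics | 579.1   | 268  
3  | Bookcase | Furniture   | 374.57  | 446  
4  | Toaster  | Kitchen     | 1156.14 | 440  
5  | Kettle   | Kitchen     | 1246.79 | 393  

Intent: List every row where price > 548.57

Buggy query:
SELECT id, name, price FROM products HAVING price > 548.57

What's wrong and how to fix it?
Bug: This is a non-aggregate query (no GROUP BY, no aggregates), so in SQLite the HAVING clause is invalid here; a row-level condition belongs in WHERE

Fix: Use WHERE for row-level filtering

Corrected query:
SELECT id, name, price FROM products WHERE price > 548.57

Result:
id | name    | price  
---+---------+--------
2  | Phone   | 579.1  
4  | Toaster | 1156.14
5  | Kettle  | 1246.79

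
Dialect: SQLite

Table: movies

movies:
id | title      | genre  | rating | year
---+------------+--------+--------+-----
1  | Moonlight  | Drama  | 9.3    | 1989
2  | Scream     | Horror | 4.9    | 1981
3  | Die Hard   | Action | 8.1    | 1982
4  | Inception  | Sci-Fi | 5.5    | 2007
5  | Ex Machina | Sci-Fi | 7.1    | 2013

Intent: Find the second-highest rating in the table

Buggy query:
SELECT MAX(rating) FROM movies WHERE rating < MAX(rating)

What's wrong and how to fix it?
Bug: The inner MAX is an aggregate inside WHERE, which is not allowed

Fix: Put the inner MAX in a scalar subquery

Corrected query:
SELECT MAX(rating) FROM movies WHERE rating < (SELECT MAX(rating) FROM movies)

Result:
MAX(rating)
-----------
8.1        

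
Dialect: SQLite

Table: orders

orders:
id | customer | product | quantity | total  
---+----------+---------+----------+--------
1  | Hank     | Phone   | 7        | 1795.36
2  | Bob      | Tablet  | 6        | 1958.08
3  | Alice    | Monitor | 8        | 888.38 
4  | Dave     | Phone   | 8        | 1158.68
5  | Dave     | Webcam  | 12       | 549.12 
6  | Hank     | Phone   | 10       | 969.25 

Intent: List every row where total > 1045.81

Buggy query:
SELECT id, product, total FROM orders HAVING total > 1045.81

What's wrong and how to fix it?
Bug: HAVING filters the output of aggregation, but this query has no GROUP BY and no aggregate functions, so SQLite rejects it (HAVING clause on a non-aggregate query); the condition here is per row

Fix: Use WHERE for row-level filtering

Corrected query:
SELECT id, product, total FROM orders WHERE total > 1045.81

Result:
id | product | total  
---+---------+--------
1  | Phone   | 1795.36
2  | Tablet  | 1958.08
4  | Phone   | 1158.68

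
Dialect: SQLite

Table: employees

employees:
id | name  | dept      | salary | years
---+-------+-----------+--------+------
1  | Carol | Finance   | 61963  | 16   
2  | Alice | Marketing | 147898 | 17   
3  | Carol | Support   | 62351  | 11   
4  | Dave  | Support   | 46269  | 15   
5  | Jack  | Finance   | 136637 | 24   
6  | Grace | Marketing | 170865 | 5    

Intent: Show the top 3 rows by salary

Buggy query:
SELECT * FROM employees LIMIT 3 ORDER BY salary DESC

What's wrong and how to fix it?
Bug: LIMIT must come after ORDER BY

Fix: Swap the clauses: ORDER BY first, then LIMIT

Corrected query:
SELECT * FROM employees ORDER BY salary DESC LIMIT 3

Result:
id | name  | dept      | salary | years
---+-------+-----------+--------+------
6  | Grace | Marketing | 170865 | 5    
2  | Alice | Marketing | 147898 | 17   
5  | Jack  | Finance   | 136637 | 24   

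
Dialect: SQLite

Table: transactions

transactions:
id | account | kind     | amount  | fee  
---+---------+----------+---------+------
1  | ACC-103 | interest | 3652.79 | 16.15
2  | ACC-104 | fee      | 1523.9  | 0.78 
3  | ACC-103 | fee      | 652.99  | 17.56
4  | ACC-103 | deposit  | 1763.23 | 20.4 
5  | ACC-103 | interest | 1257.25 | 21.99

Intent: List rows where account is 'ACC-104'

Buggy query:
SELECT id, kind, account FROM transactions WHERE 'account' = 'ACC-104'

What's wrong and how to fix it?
Bug: Single quotes denote string literals in SQL; the column name is being compared as a constant string

Fix: Remove the quotes around the column name (or use double quotes for an identifier)

Corrected query:
SELECT id, kind, account FROM transactions WHERE account = 'ACC-104'

Result:
id | kind | account
---+------+--------
2  | fee  | ACC-104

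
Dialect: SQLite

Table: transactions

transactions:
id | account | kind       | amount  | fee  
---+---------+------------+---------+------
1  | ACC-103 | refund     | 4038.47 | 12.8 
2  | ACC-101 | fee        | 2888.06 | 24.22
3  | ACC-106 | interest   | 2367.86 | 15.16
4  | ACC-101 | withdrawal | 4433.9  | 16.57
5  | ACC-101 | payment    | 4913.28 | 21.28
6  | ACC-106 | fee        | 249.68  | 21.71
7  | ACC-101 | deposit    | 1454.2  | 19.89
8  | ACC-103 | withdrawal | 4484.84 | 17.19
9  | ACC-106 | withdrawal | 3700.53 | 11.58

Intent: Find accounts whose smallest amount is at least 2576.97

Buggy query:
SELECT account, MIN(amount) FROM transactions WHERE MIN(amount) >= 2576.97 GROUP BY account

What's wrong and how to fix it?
Bug: Aggregates like MIN are computed per group after WHERE runs

Fix: Use HAVING for the per-group MIN condition

Corrected query:
SELECT account, MIN(amount) FROM transactions GROUP BY account HAVING MIN(amount) >= 2576.97

Result:
account | MIN(amount)
--------+------------
ACC-103 | 4038.47    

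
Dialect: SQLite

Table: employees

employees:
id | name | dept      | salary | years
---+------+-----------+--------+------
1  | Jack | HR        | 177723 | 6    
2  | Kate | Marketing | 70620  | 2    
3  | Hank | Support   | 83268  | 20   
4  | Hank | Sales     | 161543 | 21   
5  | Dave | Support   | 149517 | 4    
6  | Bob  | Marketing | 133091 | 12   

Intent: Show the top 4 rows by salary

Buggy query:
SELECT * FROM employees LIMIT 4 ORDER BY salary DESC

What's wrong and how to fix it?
Bug: ORDER BY cannot follow LIMIT; LIMIT is the final clause

Fix: Swap the clauses: ORDER BY first, then LIMIT

Corrected query:
SELECT * FROM employees ORDER BY salary DESC LIMIT 4

Result:
id | name | dept      | salary | years
---+------+-----------+--------+------
1  | Jack | HR        | 177723 | 6    
4  | Hank | Sales     | 161543 | 21   
5  | Dave | Support   | 149517 | 4    
6  | Bob  | Marketing | 133091 | 12   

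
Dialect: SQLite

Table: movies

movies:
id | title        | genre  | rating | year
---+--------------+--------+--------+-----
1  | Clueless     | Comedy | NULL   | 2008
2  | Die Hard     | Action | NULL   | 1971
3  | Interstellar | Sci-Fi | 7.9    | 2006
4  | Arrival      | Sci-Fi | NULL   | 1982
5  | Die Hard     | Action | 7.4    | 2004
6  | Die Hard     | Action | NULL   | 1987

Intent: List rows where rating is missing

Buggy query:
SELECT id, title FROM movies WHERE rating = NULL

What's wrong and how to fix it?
Bug: Comparing to NULL with '=' never matches; NULL = NULL is unknown, not true

Fix: Replace '= NULL' with 'IS NULL'

Corrected query:
SELECT id, title FROM movies WHERE rating IS NULL

Result:
id | title   
---+---------
1  | Clueless
2  | Die Hard
4  | Arrival 
6  | Die Hard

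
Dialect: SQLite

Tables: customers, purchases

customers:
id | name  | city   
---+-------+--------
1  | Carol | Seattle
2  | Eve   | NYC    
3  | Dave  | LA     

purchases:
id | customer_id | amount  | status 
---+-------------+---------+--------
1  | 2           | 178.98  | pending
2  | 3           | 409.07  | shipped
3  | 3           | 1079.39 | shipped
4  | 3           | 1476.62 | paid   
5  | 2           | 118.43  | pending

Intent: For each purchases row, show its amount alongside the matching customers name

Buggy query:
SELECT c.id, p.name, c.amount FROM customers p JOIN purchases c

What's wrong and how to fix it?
Bug: Missing join condition: each purchases row is matched to all customers rows instead of just its own

Fix: Specify the join condition linking the foreign key to the parent id

Corrected query:
SELECT c.id, p.name, c.amount FROM customers p JOIN purchases c ON c.customer_id = p.id

Result:
id | name | amount 
---+------+--------
1  | Eve  | 178.98 
2  | Dave | 409.07 
3  | Dave | 1079.39
4  | Dave | 1476.62
5  | Eve  | 118.43 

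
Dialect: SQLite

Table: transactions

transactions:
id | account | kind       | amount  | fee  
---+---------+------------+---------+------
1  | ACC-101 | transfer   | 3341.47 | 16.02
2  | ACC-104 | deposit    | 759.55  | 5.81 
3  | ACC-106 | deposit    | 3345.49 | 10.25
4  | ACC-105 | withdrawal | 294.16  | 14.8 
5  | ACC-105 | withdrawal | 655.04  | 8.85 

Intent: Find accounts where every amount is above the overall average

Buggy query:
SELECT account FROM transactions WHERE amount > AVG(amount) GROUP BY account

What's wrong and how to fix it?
Bug: WHERE evaluates per row before aggregation, so AVG() is unavailable

Fix: Compute the overall average in a scalar subquery and compare each group's MIN against it in HAVING

Corrected query:
SELECT account FROM transactions GROUP BY account HAVING MIN(amount) > (SELECT AVG(amount) FROM transactions)

Result:
account
-------
ACC-101
ACC-106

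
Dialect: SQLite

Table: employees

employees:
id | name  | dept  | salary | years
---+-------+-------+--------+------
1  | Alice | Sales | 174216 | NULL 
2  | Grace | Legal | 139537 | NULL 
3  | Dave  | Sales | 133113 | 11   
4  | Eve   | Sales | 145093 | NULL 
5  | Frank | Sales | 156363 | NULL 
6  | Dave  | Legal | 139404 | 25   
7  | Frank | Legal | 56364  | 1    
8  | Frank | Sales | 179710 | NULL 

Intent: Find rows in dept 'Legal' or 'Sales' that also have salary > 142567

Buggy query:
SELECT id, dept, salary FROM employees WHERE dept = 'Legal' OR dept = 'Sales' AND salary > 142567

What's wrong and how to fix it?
Bug: AND binds tighter than OR, so this parses as dept = 'Legal' OR (dept = 'Sales' AND salary > 142567)

Fix: Group the OR with parentheses (or use IN), then AND the threshold

Corrected query:
SELECT id, dept, salary FROM employees WHERE (dept = 'Legal' OR dept = 'Sales') AND salary > 142567

Result:
id | dept  | salary
---+-------+-------
1  | Sales | 174216
4  | Sales | 145093
5  | Sales | 156363
8  | Sales | 179710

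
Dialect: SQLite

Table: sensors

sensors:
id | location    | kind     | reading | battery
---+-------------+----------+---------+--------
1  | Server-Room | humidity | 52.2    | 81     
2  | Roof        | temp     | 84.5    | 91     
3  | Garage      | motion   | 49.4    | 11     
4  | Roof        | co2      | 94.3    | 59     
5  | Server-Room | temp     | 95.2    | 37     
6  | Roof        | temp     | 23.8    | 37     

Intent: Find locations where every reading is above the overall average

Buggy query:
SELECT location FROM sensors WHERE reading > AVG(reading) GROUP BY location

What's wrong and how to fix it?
Bug: WHERE evaluates per row before aggregation, so AVG() is unavailable

Fix: Compute the overall average in a scalar subquery and compare each group's MIN against it in HAVING

Corrected query:
SELECT location FROM sensors GROUP BY location HAVING MIN(reading) > (SELECT AVG(reading) FROM sensors)

Result:
(no rows)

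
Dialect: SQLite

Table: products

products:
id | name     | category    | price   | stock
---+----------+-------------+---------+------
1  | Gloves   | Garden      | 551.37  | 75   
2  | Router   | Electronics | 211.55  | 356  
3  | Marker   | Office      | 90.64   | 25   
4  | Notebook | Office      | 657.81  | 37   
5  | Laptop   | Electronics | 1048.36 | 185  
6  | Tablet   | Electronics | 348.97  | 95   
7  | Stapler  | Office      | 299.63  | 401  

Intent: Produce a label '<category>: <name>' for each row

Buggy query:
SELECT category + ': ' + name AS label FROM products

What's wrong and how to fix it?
Bug: SQLite uses || for string concatenation; + coerces text to numbers (yielding 0)

Fix: Replace + with || to concatenate text

Corrected query:
SELECT category || ': ' || name AS label FROM products

Result:
label              
-------------------
Garden: Gloves     
Electronics: Router
Office: Marker     
Office: Notebook   
Electronics: Laptop
Electronics: Tablet
Office: Stapler    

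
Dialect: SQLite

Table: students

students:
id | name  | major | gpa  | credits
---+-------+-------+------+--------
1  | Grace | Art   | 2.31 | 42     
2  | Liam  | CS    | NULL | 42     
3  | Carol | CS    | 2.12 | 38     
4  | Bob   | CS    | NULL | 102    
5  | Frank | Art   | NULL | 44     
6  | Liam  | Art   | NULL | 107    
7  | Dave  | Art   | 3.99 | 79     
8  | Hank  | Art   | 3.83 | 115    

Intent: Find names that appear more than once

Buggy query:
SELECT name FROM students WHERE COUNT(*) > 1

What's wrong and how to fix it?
Bug: WHERE can't reference COUNT(*); aggregates are computed after WHERE

Fix: GROUP BY name, then filter groups with HAVING COUNT(*) > 1

Corrected query:
SELECT name FROM students GROUP BY name HAVING COUNT(*) > 1

Result:
name
----
Liam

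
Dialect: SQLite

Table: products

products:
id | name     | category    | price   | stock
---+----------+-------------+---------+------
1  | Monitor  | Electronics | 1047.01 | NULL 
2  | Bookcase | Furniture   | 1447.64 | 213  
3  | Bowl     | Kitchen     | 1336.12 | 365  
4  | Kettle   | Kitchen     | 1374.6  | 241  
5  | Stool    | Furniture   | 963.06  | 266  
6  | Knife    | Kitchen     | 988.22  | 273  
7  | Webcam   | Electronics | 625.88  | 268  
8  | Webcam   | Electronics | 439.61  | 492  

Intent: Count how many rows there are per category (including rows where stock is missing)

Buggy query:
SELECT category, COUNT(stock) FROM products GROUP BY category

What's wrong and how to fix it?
Bug: COUNT(stock) skips NULLs, so groups with missing stock are undercounted

Fix: Replace COUNT(stock) with COUNT(*)

Corrected query:
SELECT category, COUNT(*) FROM products GROUP BY category

Result:
category    | COUNT(*)
------------+---------
Electronics | 3       
Furniture   | 2       
Kitchen     | 3       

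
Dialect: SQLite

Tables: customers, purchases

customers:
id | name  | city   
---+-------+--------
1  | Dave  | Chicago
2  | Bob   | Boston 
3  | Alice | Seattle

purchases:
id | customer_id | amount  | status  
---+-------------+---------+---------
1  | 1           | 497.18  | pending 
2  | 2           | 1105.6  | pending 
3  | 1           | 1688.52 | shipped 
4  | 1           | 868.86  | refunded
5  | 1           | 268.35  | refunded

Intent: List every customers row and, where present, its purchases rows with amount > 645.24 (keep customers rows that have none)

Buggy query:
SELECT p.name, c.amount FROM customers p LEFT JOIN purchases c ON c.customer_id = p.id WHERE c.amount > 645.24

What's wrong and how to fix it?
Bug: A WHERE condition on the right-hand table after LEFT JOIN drops unmatched parents

Fix: Put 'c.amount > 645.24' in the JOIN's ON clause instead of WHERE

Corrected query:
SELECT p.name, c.amount FROM customers p LEFT JOIN purchases c ON c.customer_id = p.id AND c.amount > 645.24

Result:
name  | amount 
------+--------
Dave  | 868.86 
Dave  | 1688.52
Bob   | 1105.6 
Alice | NULL   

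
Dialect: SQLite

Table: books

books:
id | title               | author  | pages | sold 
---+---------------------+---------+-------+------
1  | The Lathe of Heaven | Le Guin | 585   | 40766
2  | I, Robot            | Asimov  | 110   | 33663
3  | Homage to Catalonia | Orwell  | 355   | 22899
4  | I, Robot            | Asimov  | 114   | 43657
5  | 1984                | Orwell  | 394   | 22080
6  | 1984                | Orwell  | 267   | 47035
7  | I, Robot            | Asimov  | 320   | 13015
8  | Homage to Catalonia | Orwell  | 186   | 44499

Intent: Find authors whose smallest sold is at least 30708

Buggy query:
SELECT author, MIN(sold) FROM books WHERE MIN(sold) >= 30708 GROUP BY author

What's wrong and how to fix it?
Bug: Aggregates like MIN are computed per group after WHERE runs

Fix: Use HAVING for the per-group MIN condition

Corrected query:
SELECT author, MIN(sold) FROM books GROUP BY author HAVING MIN(sold) >= 30708

Result:
author  | MIN(sold)
--------+----------
Le Guin | 40766    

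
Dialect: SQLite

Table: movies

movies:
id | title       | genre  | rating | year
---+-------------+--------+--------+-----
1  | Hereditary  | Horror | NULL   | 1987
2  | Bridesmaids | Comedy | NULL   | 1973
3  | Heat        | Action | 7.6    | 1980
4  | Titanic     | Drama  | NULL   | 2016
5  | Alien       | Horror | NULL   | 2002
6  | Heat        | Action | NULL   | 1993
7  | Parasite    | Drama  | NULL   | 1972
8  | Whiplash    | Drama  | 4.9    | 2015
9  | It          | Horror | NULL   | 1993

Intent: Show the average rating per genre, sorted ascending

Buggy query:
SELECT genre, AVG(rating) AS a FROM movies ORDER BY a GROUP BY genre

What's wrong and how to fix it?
Bug: ORDER BY appears before GROUP BY; SQL clause order requires GROUP BY first

Fix: Reorder: SELECT … FROM … GROUP BY … ORDER BY …

Corrected query:
SELECT genre, AVG(rating) AS a FROM movies GROUP BY genre ORDER BY a

Result:
genre  | a   
-------+-----
Comedy | NULL
Horror | NULL
Drama  | 4.9 
Action | 7.6 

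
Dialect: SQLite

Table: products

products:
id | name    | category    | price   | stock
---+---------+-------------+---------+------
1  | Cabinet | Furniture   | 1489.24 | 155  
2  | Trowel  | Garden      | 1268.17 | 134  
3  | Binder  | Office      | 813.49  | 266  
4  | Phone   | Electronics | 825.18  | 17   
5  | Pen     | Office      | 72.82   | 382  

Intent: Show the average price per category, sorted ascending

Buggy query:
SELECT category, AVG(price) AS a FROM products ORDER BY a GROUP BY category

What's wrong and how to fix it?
Bug: ORDER BY appears before GROUP BY; SQL clause order requires GROUP BY first

Fix: Reorder: SELECT … FROM … GROUP BY … ORDER BY …

Corrected query:
SELECT category, AVG(price) AS a FROM products GROUP BY category ORDER BY a

Result:
category    | a      
------------+--------
Office      | 443.155
Electronics | 825.18 
Garden      | 1268.17
Furniture   | 1489.24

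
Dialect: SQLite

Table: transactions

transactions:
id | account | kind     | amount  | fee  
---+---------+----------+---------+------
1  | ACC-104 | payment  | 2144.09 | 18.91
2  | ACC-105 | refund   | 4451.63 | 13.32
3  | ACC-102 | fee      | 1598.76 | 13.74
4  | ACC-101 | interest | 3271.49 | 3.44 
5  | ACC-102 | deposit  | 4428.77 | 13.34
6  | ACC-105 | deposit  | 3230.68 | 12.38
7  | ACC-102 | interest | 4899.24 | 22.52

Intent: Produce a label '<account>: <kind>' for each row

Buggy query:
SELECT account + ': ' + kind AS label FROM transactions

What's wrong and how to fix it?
Bug: '+' is numeric addition; on text columns SQLite converts them to 0 instead of concatenating

Fix: Replace + with || to concatenate text

Corrected query:
SELECT account || ': ' || kind AS label FROM transactions

Result:
label            
-----------------
ACC-104: payment 
ACC-105: refund  
ACC-102: fee     
ACC-101: interest
ACC-102: deposit 
ACC-105: deposit 
ACC-102: interest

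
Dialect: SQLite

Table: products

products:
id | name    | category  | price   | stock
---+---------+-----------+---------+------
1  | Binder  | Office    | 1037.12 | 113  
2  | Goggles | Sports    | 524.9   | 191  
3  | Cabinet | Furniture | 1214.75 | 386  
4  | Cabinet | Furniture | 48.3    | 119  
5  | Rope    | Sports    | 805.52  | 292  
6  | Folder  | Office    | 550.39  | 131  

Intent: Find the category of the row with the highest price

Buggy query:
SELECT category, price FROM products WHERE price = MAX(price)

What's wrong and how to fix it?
Bug: MAX(price) is an aggregate and cannot be used directly in WHERE

Fix: Use a subquery: WHERE price = (SELECT MAX(price) FROM products)

Corrected query:
SELECT category, price FROM products WHERE price = (SELECT MAX(price) FROM products)

Result:
category  | price  
----------+--------
Furniture | 1214.75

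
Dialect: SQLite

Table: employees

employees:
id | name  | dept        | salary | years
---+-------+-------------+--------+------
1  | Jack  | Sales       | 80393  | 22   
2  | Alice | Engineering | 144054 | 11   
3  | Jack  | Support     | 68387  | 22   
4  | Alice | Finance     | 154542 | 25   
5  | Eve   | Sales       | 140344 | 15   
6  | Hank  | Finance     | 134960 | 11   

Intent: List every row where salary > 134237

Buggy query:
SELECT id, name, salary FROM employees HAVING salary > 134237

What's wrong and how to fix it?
Bug: HAVING filters the output of aggregation, but this query has no GROUP BY and no aggregate functions, so SQLite rejects it (HAVING clause on a non-aggregate query); the condition here is per row

Fix: Use WHERE for row-level filtering

Corrected query:
SELECT id, name, salary FROM employees WHERE salary > 134237

Result:
id | name  | salary
---+-------+-------
2  | Alice | 144054
4  | Alice | 154542
5  | Eve   | 140344
6  | Hank  | 134960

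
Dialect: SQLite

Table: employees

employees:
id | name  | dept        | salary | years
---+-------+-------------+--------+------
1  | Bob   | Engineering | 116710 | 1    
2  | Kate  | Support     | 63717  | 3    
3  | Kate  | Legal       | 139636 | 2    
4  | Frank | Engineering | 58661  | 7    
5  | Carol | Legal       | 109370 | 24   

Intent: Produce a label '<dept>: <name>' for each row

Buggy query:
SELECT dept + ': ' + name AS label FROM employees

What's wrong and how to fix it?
Bug: '+' is numeric addition; on text columns SQLite converts them to 0 instead of concatenating

Fix: Use the || operator for string concatenation

Corrected query:
SELECT dept || ': ' || name AS label FROM employees

Result:
label             
------------------
Engineering: Bob  
Support: Kate     
Legal: Kate       
Engineering: Frank
Legal: Carol      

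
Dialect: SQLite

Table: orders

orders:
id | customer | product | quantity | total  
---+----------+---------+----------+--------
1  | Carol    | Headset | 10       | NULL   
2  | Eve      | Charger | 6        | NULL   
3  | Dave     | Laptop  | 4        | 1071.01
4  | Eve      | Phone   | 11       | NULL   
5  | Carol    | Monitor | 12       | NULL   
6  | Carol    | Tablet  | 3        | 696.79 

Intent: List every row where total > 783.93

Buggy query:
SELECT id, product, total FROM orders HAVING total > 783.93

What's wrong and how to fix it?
Bug: This is a non-aggregate query (no GROUP BY, no aggregates), so in SQLite the HAVING clause is invalid here; a row-level condition belongs in WHERE

Fix: Use WHERE for row-level filtering

Corrected query:
SELECT id, product, total FROM orders WHERE total > 783.93

Result:
id | product | total  
---+---------+--------
3  | Laptop  | 1071.01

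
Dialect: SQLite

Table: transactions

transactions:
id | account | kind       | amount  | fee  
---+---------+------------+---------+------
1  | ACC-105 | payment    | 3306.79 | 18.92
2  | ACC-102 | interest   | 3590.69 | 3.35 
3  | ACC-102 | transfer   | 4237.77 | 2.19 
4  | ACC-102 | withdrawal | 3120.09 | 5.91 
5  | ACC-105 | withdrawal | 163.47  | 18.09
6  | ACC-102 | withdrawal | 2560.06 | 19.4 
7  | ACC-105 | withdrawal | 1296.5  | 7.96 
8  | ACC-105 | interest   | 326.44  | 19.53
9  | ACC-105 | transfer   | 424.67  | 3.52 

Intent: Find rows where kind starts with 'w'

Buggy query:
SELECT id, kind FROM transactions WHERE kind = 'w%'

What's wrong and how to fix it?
Bug: '=' compares the literal string including the % character; pattern matching needs LIKE

Fix: Use LIKE for wildcard pattern matching

Corrected query:
SELECT id, kind FROM transactions WHERE kind LIKE 'w%'

Result:
id | kind      
---+-----------
4  | withdrawal
5  | withdrawal
6  | withdrawal
7  | withdrawal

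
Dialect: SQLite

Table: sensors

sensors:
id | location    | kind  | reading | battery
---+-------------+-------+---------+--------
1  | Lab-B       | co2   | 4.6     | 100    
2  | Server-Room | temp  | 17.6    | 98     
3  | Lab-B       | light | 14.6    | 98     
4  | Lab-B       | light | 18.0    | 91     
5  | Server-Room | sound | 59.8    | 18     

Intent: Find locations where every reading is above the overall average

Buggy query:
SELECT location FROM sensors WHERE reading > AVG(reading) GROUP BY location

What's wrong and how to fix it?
Bug: AVG() is an aggregate; it can't sit directly in WHERE

Fix: Use a subquery for AVG and a HAVING MIN(...) filter so the condition holds for every row in the group

Corrected query:
SELECT location FROM sensors GROUP BY location HAVING MIN(reading) > (SELECT AVG(reading) FROM sensors)

Result:
(no rows)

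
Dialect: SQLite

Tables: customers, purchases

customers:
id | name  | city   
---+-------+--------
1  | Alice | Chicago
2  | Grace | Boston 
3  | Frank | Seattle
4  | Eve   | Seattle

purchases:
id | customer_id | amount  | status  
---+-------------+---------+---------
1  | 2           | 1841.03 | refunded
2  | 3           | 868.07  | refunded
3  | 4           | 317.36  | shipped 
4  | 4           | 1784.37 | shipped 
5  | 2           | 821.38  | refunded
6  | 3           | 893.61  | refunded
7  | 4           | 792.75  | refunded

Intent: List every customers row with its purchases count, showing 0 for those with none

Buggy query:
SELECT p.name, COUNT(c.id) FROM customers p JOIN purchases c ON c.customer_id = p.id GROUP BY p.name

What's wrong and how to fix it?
Bug: An inner join excludes parents with zero children

Fix: Switch to LEFT JOIN to retain unmatched parent rows

Corrected query:
SELECT p.name, COUNT(c.id) FROM customers p LEFT JOIN purchases c ON c.customer_id = p.id GROUP BY p.name

Result:
name  | COUNT(c.id)
------+------------
Alice | 0          
Eve   | 3          
Frank | 2          
Grace | 2          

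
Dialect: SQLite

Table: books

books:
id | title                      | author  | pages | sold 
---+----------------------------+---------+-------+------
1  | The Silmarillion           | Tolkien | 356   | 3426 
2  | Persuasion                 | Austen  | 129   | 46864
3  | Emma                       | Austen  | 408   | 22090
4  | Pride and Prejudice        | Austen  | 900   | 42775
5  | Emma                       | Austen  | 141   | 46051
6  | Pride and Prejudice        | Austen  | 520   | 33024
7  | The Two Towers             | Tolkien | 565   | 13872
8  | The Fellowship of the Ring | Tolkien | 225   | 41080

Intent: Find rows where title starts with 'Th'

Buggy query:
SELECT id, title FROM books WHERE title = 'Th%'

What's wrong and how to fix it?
Bug: Wildcards only work with LIKE; '=' treats '%' as a literal character

Fix: Use LIKE for wildcard pattern matching

Corrected query:
SELECT id, title FROM books WHERE title LIKE 'Th%'

Result:
id | title                     
---+---------------------------
1  | The Silmarillion          
7  | The Two Towers            
8  | The Fellowship of the Ring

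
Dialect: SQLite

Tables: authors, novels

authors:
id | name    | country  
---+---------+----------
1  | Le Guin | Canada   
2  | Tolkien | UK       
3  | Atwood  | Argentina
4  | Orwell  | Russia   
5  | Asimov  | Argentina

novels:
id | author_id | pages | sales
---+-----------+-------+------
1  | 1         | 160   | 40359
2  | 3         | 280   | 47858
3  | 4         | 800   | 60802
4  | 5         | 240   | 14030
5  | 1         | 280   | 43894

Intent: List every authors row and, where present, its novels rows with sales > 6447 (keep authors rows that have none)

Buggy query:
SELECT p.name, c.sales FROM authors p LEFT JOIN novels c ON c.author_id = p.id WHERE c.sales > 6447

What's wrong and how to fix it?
Bug: A WHERE condition on the right-hand table after LEFT JOIN drops unmatched parents

Fix: Move the right-table condition into the ON clause so unmatched parents are kept

Corrected query:
SELECT p.name, c.sales FROM authors p LEFT JOIN novels c ON c.author_id = p.id AND c.sales > 6447

Result:
name    | sales
--------+------
Le Guin | 40359
Le Guin | 43894
Tolkien | NULL 
Atwood  | 47858
Orwell  | 60802
Asimov  | 14030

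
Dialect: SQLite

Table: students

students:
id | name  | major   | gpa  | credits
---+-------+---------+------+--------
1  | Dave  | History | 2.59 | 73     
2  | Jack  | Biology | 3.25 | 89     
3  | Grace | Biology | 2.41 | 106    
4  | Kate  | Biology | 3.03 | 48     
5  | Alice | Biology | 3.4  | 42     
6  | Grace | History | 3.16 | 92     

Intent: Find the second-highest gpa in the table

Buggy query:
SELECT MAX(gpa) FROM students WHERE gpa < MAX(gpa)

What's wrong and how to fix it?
Bug: MAX(gpa) on the right of the comparison is an aggregate-in-WHERE error

Fix: Compute the overall MAX in a subquery, then take MAX of rows below it

Corrected query:
SELECT MAX(gpa) FROM students WHERE gpa < (SELECT MAX(gpa) FROM students)

Result:
MAX(gpa)
--------
3.25    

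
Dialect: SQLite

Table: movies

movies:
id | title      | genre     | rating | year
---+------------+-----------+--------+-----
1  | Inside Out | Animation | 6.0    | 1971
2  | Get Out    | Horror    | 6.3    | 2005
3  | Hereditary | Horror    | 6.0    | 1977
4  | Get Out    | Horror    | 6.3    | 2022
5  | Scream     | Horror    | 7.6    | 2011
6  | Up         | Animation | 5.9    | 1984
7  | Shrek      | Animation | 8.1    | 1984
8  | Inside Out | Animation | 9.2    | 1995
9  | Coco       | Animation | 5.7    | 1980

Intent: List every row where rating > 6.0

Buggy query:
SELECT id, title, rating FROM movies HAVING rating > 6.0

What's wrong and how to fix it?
Bug: HAVING filters the output of aggregation, but this query has no GROUP BY and no aggregate functions, so SQLite rejects it (HAVING clause on a non-aggregate query); the condition here is per row

Fix: Use WHERE for row-level filtering

Corrected query:
SELECT id, title, rating FROM movies WHERE rating > 6.0

Result:
id | title      | rating
---+------------+-------
2  | Get Out    | 6.3   
4  | Get Out    | 6.3   
5  | Scream     | 7.6   
7  | Shrek      | 8.1   
8  | Inside Out | 9.2   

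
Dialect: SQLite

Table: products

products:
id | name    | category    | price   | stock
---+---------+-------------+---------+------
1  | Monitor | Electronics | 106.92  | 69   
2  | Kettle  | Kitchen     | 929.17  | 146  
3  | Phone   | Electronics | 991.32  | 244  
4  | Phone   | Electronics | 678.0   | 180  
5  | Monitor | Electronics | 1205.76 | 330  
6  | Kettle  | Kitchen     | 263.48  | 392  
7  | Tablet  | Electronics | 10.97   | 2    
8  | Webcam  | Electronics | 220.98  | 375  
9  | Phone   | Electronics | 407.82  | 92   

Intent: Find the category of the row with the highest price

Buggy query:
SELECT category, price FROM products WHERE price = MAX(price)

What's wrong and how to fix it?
Bug: MAX(price) is an aggregate and cannot be used directly in WHERE

Fix: Use a subquery: WHERE price = (SELECT MAX(price) FROM products)

Corrected query:
SELECT category, price FROM products WHERE price = (SELECT MAX(price) FROM products)

Result:
category    | price  
------------+--------
Electronics | 1205.76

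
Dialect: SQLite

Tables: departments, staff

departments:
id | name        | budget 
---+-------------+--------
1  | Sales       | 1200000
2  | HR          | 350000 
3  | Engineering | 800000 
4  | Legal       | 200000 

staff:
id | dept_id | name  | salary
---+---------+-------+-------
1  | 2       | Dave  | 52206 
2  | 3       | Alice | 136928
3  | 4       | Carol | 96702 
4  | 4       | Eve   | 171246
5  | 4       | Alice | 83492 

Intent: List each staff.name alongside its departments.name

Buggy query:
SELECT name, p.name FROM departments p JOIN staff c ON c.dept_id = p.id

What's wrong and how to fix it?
Bug: Both tables have a 'name' column; the unqualified reference is ambiguous

Fix: Prefix ambiguous columns with the table alias

Corrected query:
SELECT c.name, p.name FROM departments p JOIN staff c ON c.dept_id = p.id

Result:
name  | name       
------+------------
Dave  | HR         
Alice | Engineering
Carol | Legal      
Eve   | Legal      
Alice | Legal      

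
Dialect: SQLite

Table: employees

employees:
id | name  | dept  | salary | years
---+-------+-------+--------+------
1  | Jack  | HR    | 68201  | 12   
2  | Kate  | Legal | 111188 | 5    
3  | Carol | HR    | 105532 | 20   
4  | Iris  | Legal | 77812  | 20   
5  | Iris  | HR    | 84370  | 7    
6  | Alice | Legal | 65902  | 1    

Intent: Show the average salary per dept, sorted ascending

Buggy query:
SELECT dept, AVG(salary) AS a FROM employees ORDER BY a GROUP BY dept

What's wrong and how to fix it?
Bug: ORDER BY appears before GROUP BY; SQL clause order requires GROUP BY first

Fix: Reorder: SELECT … FROM … GROUP BY … ORDER BY …

Corrected query:
SELECT dept, AVG(salary) AS a FROM employees GROUP BY dept ORDER BY a

Result:
dept  | a           
------+-------------
Legal | 84967.333333
HR    | 86034.333333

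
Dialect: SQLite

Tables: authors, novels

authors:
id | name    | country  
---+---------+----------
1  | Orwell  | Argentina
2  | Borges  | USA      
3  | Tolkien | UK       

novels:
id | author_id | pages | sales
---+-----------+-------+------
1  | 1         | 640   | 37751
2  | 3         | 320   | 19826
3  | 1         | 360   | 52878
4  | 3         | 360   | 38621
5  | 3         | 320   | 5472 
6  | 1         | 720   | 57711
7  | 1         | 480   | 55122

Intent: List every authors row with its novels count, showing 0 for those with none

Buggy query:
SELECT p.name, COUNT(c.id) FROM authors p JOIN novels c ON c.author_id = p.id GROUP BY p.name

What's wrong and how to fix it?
Bug: INNER JOIN drops authors rows that have no matching novels rows

Fix: Switch to LEFT JOIN to retain unmatched parent rows

Corrected query:
SELECT p.name, COUNT(c.id) FROM authors p LEFT JOIN novels c ON c.author_id = p.id GROUP BY p.name

Result:
name    | COUNT(c.id)
--------+------------
Borges  | 0          
Orwell  | 4          
Tolkien | 3          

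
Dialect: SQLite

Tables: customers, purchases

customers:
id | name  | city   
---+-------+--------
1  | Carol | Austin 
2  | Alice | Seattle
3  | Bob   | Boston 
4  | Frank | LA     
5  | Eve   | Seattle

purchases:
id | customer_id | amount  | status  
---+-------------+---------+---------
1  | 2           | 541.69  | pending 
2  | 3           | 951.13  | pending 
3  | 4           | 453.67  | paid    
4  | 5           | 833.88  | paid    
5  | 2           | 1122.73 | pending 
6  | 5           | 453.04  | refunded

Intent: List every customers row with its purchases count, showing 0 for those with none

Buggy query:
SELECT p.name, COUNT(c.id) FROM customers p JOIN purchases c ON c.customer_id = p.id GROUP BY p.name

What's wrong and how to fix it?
Bug: INNER JOIN drops customers rows that have no matching purchases rows

Fix: Switch to LEFT JOIN to retain unmatched parent rows

Corrected query:
SELECT p.name, COUNT(c.id) FROM customers p LEFT JOIN purchases c ON c.customer_id = p.id GROUP BY p.name

Result:
name  | COUNT(c.id)
------+------------
Alice | 2          
Bob   | 1          
Carol | 0          
Eve   | 2          
Frank | 1          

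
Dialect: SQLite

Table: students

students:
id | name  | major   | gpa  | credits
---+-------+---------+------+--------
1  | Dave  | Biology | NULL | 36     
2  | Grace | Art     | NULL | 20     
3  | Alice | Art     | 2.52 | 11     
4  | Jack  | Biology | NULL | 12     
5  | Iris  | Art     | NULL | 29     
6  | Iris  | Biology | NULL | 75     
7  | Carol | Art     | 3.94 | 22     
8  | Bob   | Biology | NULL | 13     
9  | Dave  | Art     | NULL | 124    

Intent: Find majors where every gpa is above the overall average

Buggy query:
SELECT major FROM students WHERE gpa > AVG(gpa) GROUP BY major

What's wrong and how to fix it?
Bug: AVG() is an aggregate; it can't sit directly in WHERE

Fix: Use a subquery for AVG and a HAVING MIN(...) filter so the condition holds for every row in the group

Corrected query:
SELECT major FROM students GROUP BY major HAVING MIN(gpa) > (SELECT AVG(gpa) FROM students)

Result:
(no rows)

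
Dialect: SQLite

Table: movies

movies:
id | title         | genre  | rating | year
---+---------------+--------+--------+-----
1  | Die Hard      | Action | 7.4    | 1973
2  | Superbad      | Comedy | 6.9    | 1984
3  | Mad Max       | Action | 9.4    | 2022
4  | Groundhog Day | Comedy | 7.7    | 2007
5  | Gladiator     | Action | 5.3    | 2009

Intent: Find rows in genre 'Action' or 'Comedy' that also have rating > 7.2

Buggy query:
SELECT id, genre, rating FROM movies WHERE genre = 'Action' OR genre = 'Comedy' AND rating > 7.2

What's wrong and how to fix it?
Bug: Without parentheses, AND is evaluated before OR, so the rating filter only applies to the 'Comedy' branch

Fix: Add parentheses around the OR so the AND applies to both alternatives

Corrected query:
SELECT id, genre, rating FROM movies WHERE (genre = 'Action' OR genre = 'Comedy') AND rating > 7.2

Result:
id | genre  | rating
---+--------+-------
1  | Action | 7.4   
3  | Action | 9.4   
4  | Comedy | 7.7   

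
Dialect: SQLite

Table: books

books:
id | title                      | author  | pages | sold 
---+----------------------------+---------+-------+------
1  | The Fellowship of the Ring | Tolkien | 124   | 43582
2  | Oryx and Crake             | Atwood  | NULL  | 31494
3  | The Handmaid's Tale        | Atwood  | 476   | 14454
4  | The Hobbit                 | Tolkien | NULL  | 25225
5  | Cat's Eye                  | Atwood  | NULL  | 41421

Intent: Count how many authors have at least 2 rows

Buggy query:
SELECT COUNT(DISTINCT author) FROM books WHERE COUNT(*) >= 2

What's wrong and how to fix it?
Bug: WHERE filters individual rows, not groups, so a group-level COUNT is invalid there

Fix: Group first with HAVING COUNT(*) >= 2, then COUNT the resulting groups

Corrected query:
SELECT COUNT(*) FROM (SELECT author FROM books GROUP BY author HAVING COUNT(*) >= 2)

Result:
COUNT(*)
--------
2       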